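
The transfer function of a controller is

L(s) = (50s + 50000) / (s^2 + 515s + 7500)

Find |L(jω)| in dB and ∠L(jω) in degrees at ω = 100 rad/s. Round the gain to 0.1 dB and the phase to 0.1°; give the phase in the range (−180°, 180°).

-0.2 dB, -87.1°

Substitute s = j100:
Numerator: 50(j100) + 50000 = 50000 + j5000
Denominator: (j100)^2 + 515(j100) + 7500 = -2500 + j51500
|N| = √(50000² + 5000²) ≈ 50249, ∠N ≈ 5.71°
|D| = √(2500² + 51500²) ≈ 51561, ∠D ≈ 92.78°
|L| = 50249 / 51561 ≈ 0.97455
Gain = 20 log₁₀(0.97455) ≈ -0.22 dB
∠L = 5.71° − 92.78° = -87.07°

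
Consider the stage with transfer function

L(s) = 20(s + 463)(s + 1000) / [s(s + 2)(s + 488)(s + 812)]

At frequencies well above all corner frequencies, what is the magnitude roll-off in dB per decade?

Each pole contributes −20 dB/decade at high frequency; each zero contributes +20 dB/decade.
Net: 2 zero(s) − 4 pole(s) → -40 dB/decade.

-40 dB/decade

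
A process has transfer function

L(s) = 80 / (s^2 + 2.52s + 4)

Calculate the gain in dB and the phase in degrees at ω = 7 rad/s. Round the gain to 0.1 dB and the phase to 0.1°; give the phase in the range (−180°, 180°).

At s = jω = j7:
quadratic: (j7)² + 2.52·j7 + 4 = -45 + j17.64 → |·| ≈ 48.334, ∠ ≈ 158.59°
|L| = 80 / 48.334 ≈ 1.6551
Gain = 20 log₁₀(1.6551) ≈ 4.38 dB
∠L = 0.00° − 158.59° = -158.59°

4.4 dB, -158.6°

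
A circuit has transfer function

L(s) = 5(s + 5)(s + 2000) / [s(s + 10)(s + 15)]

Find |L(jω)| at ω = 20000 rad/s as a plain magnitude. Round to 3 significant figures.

0.000251

At s = jω = j20000:
zero (s+5): 5 + j20000 → |·| = √(5²+20000²) = √400000025 ≈ 20000, ∠ = arctan(20000/5) ≈ 89.99°
zero (s+2000): 2000 + j20000 → |·| = √(2000²+20000²) = √404000000 ≈ 20100, ∠ = arctan(20000/2000) ≈ 84.29°
pole (s+10): 10 + j20000 → |·| = √(10²+20000²) = √400000100 ≈ 20000, ∠ = arctan(20000/10) ≈ 89.97°
pole (s+15): 15 + j20000 → |·| = √(15²+20000²) = √400000225 ≈ 20000, ∠ = arctan(20000/15) ≈ 89.96°
pole at origin: |s| = 20000, ∠ = 90.00° (in denominator)
|L| = 5 · 4.02e+08 / 8e+12 ≈ 0.00025125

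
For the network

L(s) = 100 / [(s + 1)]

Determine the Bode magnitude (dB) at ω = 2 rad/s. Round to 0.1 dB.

33.0 dB

At ω = 2 rad/s:
pole (1 + j2·1) = 1 + j2 → |·| ≈ 2.2361, ∠ ≈ 63.43°
|L| = 100 · 1 / (2.2361) ≈ 44.721
Gain = 20 log₁₀(44.721) ≈ 33.01 dB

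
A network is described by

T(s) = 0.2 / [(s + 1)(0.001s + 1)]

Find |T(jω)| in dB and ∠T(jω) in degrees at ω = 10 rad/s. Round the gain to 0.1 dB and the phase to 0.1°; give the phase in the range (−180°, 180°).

At ω = 10 rad/s:
pole (1 + j10·1) = 1 + j10 → |·| ≈ 10.05, ∠ ≈ 84.29°
pole (1 + j10·0.001) = 1 + j0.01 → |·| ≈ 1, ∠ ≈ 0.57°
|T| = 0.2 · 1 / (10.05 · 1) ≈ 0.0199
Gain = 20 log₁₀(0.0199) ≈ -34.02 dB
∠T = (0°) − (84.29° + 0.57°) = -84.86°

-34.0 dB, -84.9°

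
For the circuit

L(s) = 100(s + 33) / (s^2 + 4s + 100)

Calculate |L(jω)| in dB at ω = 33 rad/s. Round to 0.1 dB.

13.4 dB

At s = jω = j33:
zero (s+33): 33 + j33 → |·| = √(33²+33²) = √2178 ≈ 46.669, ∠ = arctan(33/33) ≈ 45.00°
quadratic: (j33)² + 4·j33 + 100 = -989 + j132 → |·| ≈ 997.77, ∠ ≈ 172.40°
|L| = 100 · 46.669 / 997.77 ≈ 4.6773
Gain = 20 log₁₀(4.6773) ≈ 13.40 dB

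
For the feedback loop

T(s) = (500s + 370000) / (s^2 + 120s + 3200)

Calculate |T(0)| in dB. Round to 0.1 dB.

T(0) = 370000 / 3200 ≈ 115.62
20 log₁₀(115.62) ≈ 41.26 dB

41.3 dB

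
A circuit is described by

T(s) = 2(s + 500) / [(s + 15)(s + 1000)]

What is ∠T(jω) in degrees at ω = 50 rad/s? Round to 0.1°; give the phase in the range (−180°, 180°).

-70.5°

At s = jω = j50:
zero (s+500): 500 + j50 → |·| = √(500²+50²) = √252500 ≈ 502.49, ∠ = arctan(50/500) ≈ 5.71°
pole (s+15): 15 + j50 → |·| = √(15²+50²) = √2725 ≈ 52.202, ∠ = arctan(50/15) ≈ 73.30°
pole (s+1000): 1000 + j50 → |·| = √(1000²+50²) = √1002500 ≈ 1001.2, ∠ = arctan(50/1000) ≈ 2.86°
∠T = 5.71° − 76.16° = -70.45°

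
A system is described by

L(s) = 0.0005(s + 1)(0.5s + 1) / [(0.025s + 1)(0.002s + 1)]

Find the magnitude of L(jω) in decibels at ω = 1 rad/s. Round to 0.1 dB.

-62.0 dB

At ω = 1 rad/s:
zero (1 + j1·1) = 1 + j1 → |·| ≈ 1.4142, ∠ ≈ 45.00°
zero (1 + j1·0.5) = 1 + j0.5 → |·| ≈ 1.118, ∠ ≈ 26.57°
pole (1 + j1·0.025) = 1 + j0.025 → |·| ≈ 1.0003, ∠ ≈ 1.43°
pole (1 + j1·0.002) = 1 + j0.002 → |·| ≈ 1, ∠ ≈ 0.11°
|L| = 0.0005 · 1.4142 · 1.118 / (1.0003 · 1) ≈ 0.0007903
Gain = 20 log₁₀(0.0007903) ≈ -62.04 dB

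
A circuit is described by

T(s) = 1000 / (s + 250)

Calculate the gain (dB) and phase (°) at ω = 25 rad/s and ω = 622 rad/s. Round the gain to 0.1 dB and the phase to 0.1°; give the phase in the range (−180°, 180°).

At s = jω = j25:
pole (s+250): 250 + j25 → |·| = √(250²+25²) = √63125 ≈ 251.25, ∠ = arctan(25/250) ≈ 5.71°
|T| = 1000 / 251.25 ≈ 3.9801
Gain = 20 log₁₀(3.9801) ≈ 12.00 dB
∠T = 0.00° − 5.71° = -5.71°

At s = jω = j622:
pole (s+250): 250 + j622 → |·| = √(250²+622²) = √449384 ≈ 670.36, ∠ = arctan(622/250) ≈ 68.10°
|T| = 1000 / 670.36 ≈ 1.4917
Gain = 20 log₁₀(1.4917) ≈ 3.47 dB
∠T = 0.00° − 68.10° = -68.10°

ω = 25: 12.0 dB, -5.7°; ω = 622: 3.5 dB, -68.1°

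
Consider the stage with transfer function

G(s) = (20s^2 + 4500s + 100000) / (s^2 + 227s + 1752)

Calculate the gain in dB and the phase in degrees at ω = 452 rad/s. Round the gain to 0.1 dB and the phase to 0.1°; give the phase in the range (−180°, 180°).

25.9 dB, -0.2°

Substitute s = j452:
Numerator: 20(j452)^2 + 4500(j452) + 100000 = -3986080 + j2034000
Denominator: (j452)^2 + 227(j452) + 1752 = -202552 + j102604
|N| = √(3986080² + 2034000²) ≈ 4.475e+06, ∠N ≈ 152.97°
|D| = √(202552² + 102604²) ≈ 2.2706e+05, ∠D ≈ 153.14°
|G| = 4.475e+06 / 2.2706e+05 ≈ 19.708
Gain = 20 log₁₀(19.708) ≈ 25.89 dB
∠G = 152.97° − 153.14° = -0.17°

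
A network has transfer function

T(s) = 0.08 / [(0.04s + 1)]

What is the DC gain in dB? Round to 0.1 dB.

T(0) = 0.08 · 1 / 1 = 0.08
20 log₁₀(0.08) ≈ -21.94 dB

-21.9 dB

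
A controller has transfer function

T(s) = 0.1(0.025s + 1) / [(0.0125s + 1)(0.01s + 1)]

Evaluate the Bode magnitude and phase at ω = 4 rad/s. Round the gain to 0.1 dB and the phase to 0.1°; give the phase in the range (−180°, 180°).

-20.0 dB, 0.6°

At ω = 4 rad/s:
zero (1 + j4·0.025) = 1 + j0.1 → |·| ≈ 1.005, ∠ ≈ 5.71°
pole (1 + j4·0.0125) = 1 + j0.05 → |·| ≈ 1.0012, ∠ ≈ 2.86°
pole (1 + j4·0.01) = 1 + j0.04 → |·| ≈ 1.0008, ∠ ≈ 2.29°
|T| = 0.1 · 1.005 / (1.0012 · 1.0008) ≈ 0.1003
Gain = 20 log₁₀(0.1003) ≈ -19.97 dB
∠T = (5.71°) − (2.86° + 2.29°) = 0.56°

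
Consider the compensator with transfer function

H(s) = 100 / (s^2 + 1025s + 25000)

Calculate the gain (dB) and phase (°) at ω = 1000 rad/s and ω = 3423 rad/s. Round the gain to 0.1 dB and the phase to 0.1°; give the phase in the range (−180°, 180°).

Substitute s = j1000:
Numerator: 100 = 100 + j0
Denominator: (j1000)^2 + 1025(j1000) + 25000 = -975000 + j1025000
|N| = √(100² + 0²) ≈ 100, ∠N ≈ 0.00°
|D| = √(975000² + 1025000²) ≈ 1.4147e+06, ∠D ≈ 133.57°
|H| = 100 / 1.4147e+06 ≈ 7.0686e-05
Gain = 20 log₁₀(7.0686e-05) ≈ -83.01 dB
∠H = 0.00° − 133.57° = -133.57°

Substitute s = j3423:
Numerator: 100 = 100 + j0
Denominator: (j3423)^2 + 1025(j3423) + 25000 = -11691929 + j3508575
|N| = √(100² + 0²) ≈ 100, ∠N ≈ 0.00°
|D| = √(11691929² + 3508575²) ≈ 1.2207e+07, ∠D ≈ 163.30°
|H| = 100 / 1.2207e+07 ≈ 8.192e-06
Gain = 20 log₁₀(8.192e-06) ≈ -101.73 dB
∠H = 0.00° − 163.30° = -163.30°

ω = 1000: -83.0 dB, -133.6°; ω = 3423: -101.7 dB, -163.3°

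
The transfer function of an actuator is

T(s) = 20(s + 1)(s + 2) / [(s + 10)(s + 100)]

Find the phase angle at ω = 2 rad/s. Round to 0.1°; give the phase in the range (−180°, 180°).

At s = jω = j2:
zero (s+1): 1 + j2 → |·| = √(1²+2²) = √5 ≈ 2.2361, ∠ = arctan(2/1) ≈ 63.43°
zero (s+2): 2 + j2 → |·| = √(2²+2²) = √8 ≈ 2.8284, ∠ = arctan(2/2) ≈ 45.00°
pole (s+10): 10 + j2 → |·| = √(10²+2²) = √104 ≈ 10.198, ∠ = arctan(2/10) ≈ 11.31°
pole (s+100): 100 + j2 → |·| = √(100²+2²) = √10004 ≈ 100.02, ∠ = arctan(2/100) ≈ 1.15°
∠T = 108.43° − 12.46° = 95.97°

96.0°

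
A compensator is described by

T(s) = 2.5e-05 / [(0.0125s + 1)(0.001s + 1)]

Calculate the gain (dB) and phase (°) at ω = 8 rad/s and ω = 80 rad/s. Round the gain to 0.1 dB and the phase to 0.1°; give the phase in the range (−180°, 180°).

At ω = 8 rad/s:
pole (1 + j8·0.0125) = 1 + j0.1 → |·| ≈ 1.005, ∠ ≈ 5.71°
pole (1 + j8·0.001) = 1 + j0.008 → |·| ≈ 1, ∠ ≈ 0.46°
|T| = 2.5e-05 · 1 / (1.005 · 1) ≈ 2.4876e-05
Gain = 20 log₁₀(2.4876e-05) ≈ -92.08 dB
∠T = (0°) − (5.71° + 0.46°) = -6.17°

At ω = 80 rad/s:
pole (1 + j80·0.0125) = 1 + j1 → |·| ≈ 1.4142, ∠ ≈ 45.00°
pole (1 + j80·0.001) = 1 + j0.08 → |·| ≈ 1.0032, ∠ ≈ 4.57°
|T| = 2.5e-05 · 1 / (1.4142 · 1.0032) ≈ 1.7621e-05
Gain = 20 log₁₀(1.7621e-05) ≈ -95.08 dB
∠T = (0°) − (45.00° + 4.57°) = -49.57°

ω = 8: -92.1 dB, -6.2°; ω = 80: -95.1 dB, -49.6°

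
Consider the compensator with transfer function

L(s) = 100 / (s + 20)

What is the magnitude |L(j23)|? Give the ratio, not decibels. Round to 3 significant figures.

3.28

Substitute s = j23:
Numerator: 100 = 100 + j0
Denominator: (j23) + 20 = 20 + j23
|N| = √(100² + 0²) ≈ 100, ∠N ≈ 0.00°
|D| = √(20² + 23²) ≈ 30.48, ∠D ≈ 48.99°
|L| = 100 / 30.48 ≈ 3.2808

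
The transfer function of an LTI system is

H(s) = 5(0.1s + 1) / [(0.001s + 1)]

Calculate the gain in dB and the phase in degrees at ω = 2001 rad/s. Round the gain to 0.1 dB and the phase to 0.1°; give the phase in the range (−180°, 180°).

At ω = 2001 rad/s:
zero (1 + j2001·0.1) = 1 + j200.1 → |·| ≈ 200.1, ∠ ≈ 89.71°
pole (1 + j2001·0.001) = 1 + j2.001 → |·| ≈ 2.237, ∠ ≈ 63.45°
|H| = 5 · 200.1 / (2.237) ≈ 447.25
Gain = 20 log₁₀(447.25) ≈ 53.01 dB
∠H = (89.71°) − (63.45°) = 26.26°

53.0 dB, 26.3°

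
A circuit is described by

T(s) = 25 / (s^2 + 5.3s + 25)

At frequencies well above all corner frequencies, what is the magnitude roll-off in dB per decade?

Each pole contributes −20 dB/decade at high frequency; each zero contributes +20 dB/decade.
Net: 0 zero(s) − 2 pole(s) → -40 dB/decade.

-40 dB/decade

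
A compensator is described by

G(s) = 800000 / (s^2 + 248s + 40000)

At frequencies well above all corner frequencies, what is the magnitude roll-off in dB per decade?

Each pole contributes −20 dB/decade at high frequency; each zero contributes +20 dB/decade.
Net: 0 zero(s) − 2 pole(s) → -40 dB/decade.

-40 dB/decade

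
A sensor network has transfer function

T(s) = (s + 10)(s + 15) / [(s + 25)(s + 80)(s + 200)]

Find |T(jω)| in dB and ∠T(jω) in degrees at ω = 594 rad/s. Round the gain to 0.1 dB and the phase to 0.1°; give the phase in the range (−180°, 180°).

At s = jω = j594:
zero (s+10): 10 + j594 → |·| = √(10²+594²) = √352936 ≈ 594.08, ∠ = arctan(594/10) ≈ 89.04°
zero (s+15): 15 + j594 → |·| = √(15²+594²) = √353061 ≈ 594.19, ∠ = arctan(594/15) ≈ 88.55°
pole (s+25): 25 + j594 → |·| = √(25²+594²) = √353461 ≈ 594.53, ∠ = arctan(594/25) ≈ 87.59°
pole (s+80): 80 + j594 → |·| = √(80²+594²) = √359236 ≈ 599.36, ∠ = arctan(594/80) ≈ 82.33°
pole (s+200): 200 + j594 → |·| = √(200²+594²) = √392836 ≈ 626.77, ∠ = arctan(594/200) ≈ 71.39°
|T| = 1 · 3.53e+05 / 2.2334e+08 ≈ 0.0015805
Gain = 20 log₁₀(0.0015805) ≈ -56.02 dB
∠T = 177.59° − 241.31° = -63.72°

-56.0 dB, -63.7°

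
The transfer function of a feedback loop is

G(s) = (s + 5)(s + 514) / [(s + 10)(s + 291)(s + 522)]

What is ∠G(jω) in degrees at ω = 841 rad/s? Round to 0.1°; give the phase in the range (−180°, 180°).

At s = jω = j841:
zero (s+5): 5 + j841 → |·| = √(5²+841²) = √707306 ≈ 841.01, ∠ = arctan(841/5) ≈ 89.66°
zero (s+514): 514 + j841 → |·| = √(514²+841²) = √971477 ≈ 985.64, ∠ = arctan(841/514) ≈ 58.57°
pole (s+10): 10 + j841 → |·| = √(10²+841²) = √707381 ≈ 841.06, ∠ = arctan(841/10) ≈ 89.32°
pole (s+291): 291 + j841 → |·| = √(291²+841²) = √791962 ≈ 889.92, ∠ = arctan(841/291) ≈ 70.91°
pole (s+522): 522 + j841 → |·| = √(522²+841²) = √979765 ≈ 989.83, ∠ = arctan(841/522) ≈ 58.17°
∠G = 148.23° − 218.40° = -70.17°

-70.2°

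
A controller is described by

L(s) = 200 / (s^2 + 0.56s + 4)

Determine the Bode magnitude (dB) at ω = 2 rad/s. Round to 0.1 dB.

45.0 dB

At s = jω = j2:
quadratic: (j2)² + 0.56·j2 + 4 = 0 + j1.12 → |·| ≈ 1.12, ∠ ≈ 90.00°
|L| = 200 / 1.12 ≈ 178.57
Gain = 20 log₁₀(178.57) ≈ 45.04 dB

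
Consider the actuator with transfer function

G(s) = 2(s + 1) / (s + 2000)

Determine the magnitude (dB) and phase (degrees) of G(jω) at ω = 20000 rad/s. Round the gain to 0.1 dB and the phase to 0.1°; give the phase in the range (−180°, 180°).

6.0 dB, 5.7°

At s = jω = j20000:
zero (s+1): 1 + j20000 → |·| = √(1²+20000²) = √400000001 ≈ 20000, ∠ = arctan(20000/1) ≈ 90.00°
pole (s+2000): 2000 + j20000 → |·| = √(2000²+20000²) = √404000000 ≈ 20100, ∠ = arctan(20000/2000) ≈ 84.29°
|G| = 2 · 20000 / 20100 ≈ 1.99
Gain = 20 log₁₀(1.99) ≈ 5.98 dB
∠G = 90.00° − 84.29° = 5.71°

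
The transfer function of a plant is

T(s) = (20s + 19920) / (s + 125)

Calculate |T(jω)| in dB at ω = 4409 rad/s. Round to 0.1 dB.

Substitute s = j4409:
Numerator: 20(j4409) + 19920 = 19920 + j88180
Denominator: (j4409) + 125 = 125 + j4409
|N| = √(19920² + 88180²) ≈ 90402, ∠N ≈ 77.27°
|D| = √(125² + 4409²) ≈ 4410.8, ∠D ≈ 88.38°
|T| = 90402 / 4410.8 ≈ 20.496
Gain = 20 log₁₀(20.496) ≈ 26.23 dB

26.2 dB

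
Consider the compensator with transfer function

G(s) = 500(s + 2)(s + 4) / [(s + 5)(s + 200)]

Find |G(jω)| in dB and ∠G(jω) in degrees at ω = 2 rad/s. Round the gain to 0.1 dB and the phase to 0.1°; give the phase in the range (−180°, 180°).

At s = jω = j2:
zero (s+2): 2 + j2 → |·| = √(2²+2²) = √8 ≈ 2.8284, ∠ = arctan(2/2) ≈ 45.00°
zero (s+4): 4 + j2 → |·| = √(4²+2²) = √20 ≈ 4.4721, ∠ = arctan(2/4) ≈ 26.57°
pole (s+5): 5 + j2 → |·| = √(5²+2²) = √29 ≈ 5.3852, ∠ = arctan(2/5) ≈ 21.80°
pole (s+200): 200 + j2 → |·| = √(200²+2²) = √40004 ≈ 200.01, ∠ = arctan(2/200) ≈ 0.57°
|G| = 500 · 12.649 / 1077.1 ≈ 5.8718
Gain = 20 log₁₀(5.8718) ≈ 15.38 dB
∠G = 71.57° − 22.37° = 49.20°

15.4 dB, 49.2°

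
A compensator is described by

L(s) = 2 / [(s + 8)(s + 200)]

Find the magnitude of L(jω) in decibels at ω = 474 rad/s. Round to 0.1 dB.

-101.7 dB

At s = jω = j474:
pole (s+8): 8 + j474 → |·| = √(8²+474²) = √224740 ≈ 474.07, ∠ = arctan(474/8) ≈ 89.03°
pole (s+200): 200 + j474 → |·| = √(200²+474²) = √264676 ≈ 514.47, ∠ = arctan(474/200) ≈ 67.12°
|L| = 2 / 2.4389e+05 ≈ 8.2004e-06
Gain = 20 log₁₀(8.2004e-06) ≈ -101.72 dB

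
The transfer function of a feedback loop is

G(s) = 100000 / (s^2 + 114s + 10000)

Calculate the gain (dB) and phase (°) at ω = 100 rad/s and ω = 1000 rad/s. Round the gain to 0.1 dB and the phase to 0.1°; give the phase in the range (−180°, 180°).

ω = 100: 18.9 dB, -90.0°; ω = 1000: -20.0 dB, -173.4°

At s = jω = j100:
quadratic: (j100)² + 114·j100 + 10000 = 0 + j11400 → |·| ≈ 11400, ∠ ≈ 90.00°
|G| = 100000 / 11400 ≈ 8.7719
Gain = 20 log₁₀(8.7719) ≈ 18.86 dB
∠G = 0.00° − 90.00° = -90.00°

At s = jω = j1000:
quadratic: (j1000)² + 114·j1000 + 10000 = -990000 + j114000 → |·| ≈ 9.9654e+05, ∠ ≈ 173.43°
|G| = 100000 / 9.9654e+05 ≈ 0.10035
Gain = 20 log₁₀(0.10035) ≈ -19.97 dB
∠G = 0.00° − 173.43° = -173.43°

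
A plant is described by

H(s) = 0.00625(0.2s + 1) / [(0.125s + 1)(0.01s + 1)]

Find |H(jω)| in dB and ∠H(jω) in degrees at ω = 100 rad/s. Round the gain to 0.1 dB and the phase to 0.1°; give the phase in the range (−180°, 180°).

-43.0 dB, -43.3°

At ω = 100 rad/s:
zero (1 + j100·0.2) = 1 + j20 → |·| ≈ 20.025, ∠ ≈ 87.14°
pole (1 + j100·0.125) = 1 + j12.5 → |·| ≈ 12.54, ∠ ≈ 85.43°
pole (1 + j100·0.01) = 1 + j1 → |·| ≈ 1.4142, ∠ ≈ 45.00°
|H| = 0.00625 · 20.025 / (12.54 · 1.4142) ≈ 0.0070574
Gain = 20 log₁₀(0.0070574) ≈ -43.03 dB
∠H = (87.14°) − (85.43° + 45.00°) = -43.29°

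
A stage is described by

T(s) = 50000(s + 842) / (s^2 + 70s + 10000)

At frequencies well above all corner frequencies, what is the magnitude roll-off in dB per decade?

-20 dB/decade

Each pole contributes −20 dB/decade at high frequency; each zero contributes +20 dB/decade.
Net: 1 zero(s) − 2 pole(s) → -20 dB/decade.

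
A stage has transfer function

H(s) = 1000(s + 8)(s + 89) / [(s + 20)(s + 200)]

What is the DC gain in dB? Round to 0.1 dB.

H(0) = 1000·8·89 / (20·200) = 178
20 log₁₀(178) ≈ 45.01 dB

45.0 dB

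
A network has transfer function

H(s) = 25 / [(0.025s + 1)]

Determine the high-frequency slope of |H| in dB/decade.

Each pole contributes −20 dB/decade at high frequency; each zero contributes +20 dB/decade.
Net: 0 zero(s) − 1 pole(s) → -20 dB/decade.

-20 dB/decade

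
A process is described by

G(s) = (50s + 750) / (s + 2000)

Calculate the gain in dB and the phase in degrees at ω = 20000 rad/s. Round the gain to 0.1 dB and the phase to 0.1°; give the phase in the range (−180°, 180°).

33.9 dB, 5.7°

Substitute s = j20000:
Numerator: 50(j20000) + 750 = 750 + j1000000
Denominator: (j20000) + 2000 = 2000 + j20000
|N| = √(750² + 1000000²) ≈ 1e+06, ∠N ≈ 89.96°
|D| = √(2000² + 20000²) ≈ 20100, ∠D ≈ 84.29°
|G| = 1e+06 / 20100 ≈ 49.751
Gain = 20 log₁₀(49.751) ≈ 33.94 dB
∠G = 89.96° − 84.29° = 5.67°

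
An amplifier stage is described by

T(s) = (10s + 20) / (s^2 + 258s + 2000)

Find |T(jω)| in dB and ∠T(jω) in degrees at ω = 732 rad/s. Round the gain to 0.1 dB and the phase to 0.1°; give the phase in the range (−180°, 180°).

-37.8 dB, -70.7°

Substitute s = j732:
Numerator: 10(j732) + 20 = 20 + j7320
Denominator: (j732)^2 + 258(j732) + 2000 = -533824 + j188856
|N| = √(20² + 7320²) ≈ 7320, ∠N ≈ 89.84°
|D| = √(533824² + 188856²) ≈ 5.6625e+05, ∠D ≈ 160.52°
|T| = 7320 / 5.6625e+05 ≈ 0.012927
Gain = 20 log₁₀(0.012927) ≈ -37.77 dB
∠T = 89.84° − 160.52° = -70.68°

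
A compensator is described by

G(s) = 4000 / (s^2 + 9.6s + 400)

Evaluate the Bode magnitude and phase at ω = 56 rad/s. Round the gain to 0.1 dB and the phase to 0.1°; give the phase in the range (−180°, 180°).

3.1 dB, -168.9°

At s = jω = j56:
quadratic: (j56)² + 9.6·j56 + 400 = -2736 + j537.6 → |·| ≈ 2788.3, ∠ ≈ 168.88°
|G| = 4000 / 2788.3 ≈ 1.4346
Gain = 20 log₁₀(1.4346) ≈ 3.13 dB
∠G = 0.00° − 168.88° = -168.88°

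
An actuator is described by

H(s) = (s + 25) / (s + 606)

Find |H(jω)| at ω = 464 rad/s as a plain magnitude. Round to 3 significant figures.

Substitute s = j464:
Numerator: (j464) + 25 = 25 + j464
Denominator: (j464) + 606 = 606 + j464
|N| = √(25² + 464²) ≈ 464.67, ∠N ≈ 86.92°
|D| = √(606² + 464²) ≈ 763.24, ∠D ≈ 37.44°
|H| = 464.67 / 763.24 ≈ 0.60881

0.609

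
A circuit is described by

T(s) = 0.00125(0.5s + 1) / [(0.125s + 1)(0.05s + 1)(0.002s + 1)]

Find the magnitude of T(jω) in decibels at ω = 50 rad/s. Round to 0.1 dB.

-54.8 dB

At ω = 50 rad/s:
zero (1 + j50·0.5) = 1 + j25 → |·| ≈ 25.02, ∠ ≈ 87.71°
pole (1 + j50·0.125) = 1 + j6.25 → |·| ≈ 6.3295, ∠ ≈ 80.91°
pole (1 + j50·0.05) = 1 + j2.5 → |·| ≈ 2.6926, ∠ ≈ 68.20°
pole (1 + j50·0.002) = 1 + j0.1 → |·| ≈ 1.005, ∠ ≈ 5.71°
|T| = 0.00125 · 25.02 / (6.3295 · 2.6926 · 1.005) ≈ 0.001826
Gain = 20 log₁₀(0.001826) ≈ -54.77 dB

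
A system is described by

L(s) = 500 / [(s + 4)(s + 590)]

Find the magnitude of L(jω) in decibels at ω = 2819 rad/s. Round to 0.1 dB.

-84.2 dB

At s = jω = j2819:
pole (s+4): 4 + j2819 → |·| = √(4²+2819²) = √7946777 ≈ 2819, ∠ = arctan(2819/4) ≈ 89.92°
pole (s+590): 590 + j2819 → |·| = √(590²+2819²) = √8294861 ≈ 2880.1, ∠ = arctan(2819/590) ≈ 78.18°
|L| = 500 / 8.119e+06 ≈ 6.1584e-05
Gain = 20 log₁₀(6.1584e-05) ≈ -84.21 dB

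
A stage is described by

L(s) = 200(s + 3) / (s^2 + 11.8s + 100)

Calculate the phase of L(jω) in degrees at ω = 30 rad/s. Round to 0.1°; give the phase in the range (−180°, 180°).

-71.8°

At s = jω = j30:
zero (s+3): 3 + j30 → |·| = √(3²+30²) = √909 ≈ 30.15, ∠ = arctan(30/3) ≈ 84.29°
quadratic: (j30)² + 11.8·j30 + 100 = -800 + j354 → |·| ≈ 874.82, ∠ ≈ 156.13°
∠L = 84.29° − 156.13° = -71.84°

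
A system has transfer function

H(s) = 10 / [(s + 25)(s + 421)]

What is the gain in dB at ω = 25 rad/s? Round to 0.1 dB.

-63.5 dB

At s = jω = j25:
pole (s+25): 25 + j25 → |·| = √(25²+25²) = √1250 ≈ 35.355, ∠ = arctan(25/25) ≈ 45.00°
pole (s+421): 421 + j25 → |·| = √(421²+25²) = √177866 ≈ 421.74, ∠ = arctan(25/421) ≈ 3.40°
|H| = 10 / 14911 ≈ 0.00067065
Gain = 20 log₁₀(0.00067065) ≈ -63.47 dB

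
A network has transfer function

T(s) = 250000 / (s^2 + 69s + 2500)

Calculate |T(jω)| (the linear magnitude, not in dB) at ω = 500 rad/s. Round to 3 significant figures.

At s = jω = j500:
quadratic: (j500)² + 69·j500 + 2500 = -247500 + j34500 → |·| ≈ 2.4989e+05, ∠ ≈ 172.06°
|T| = 250000 / 2.4989e+05 ≈ 1.0004

1.00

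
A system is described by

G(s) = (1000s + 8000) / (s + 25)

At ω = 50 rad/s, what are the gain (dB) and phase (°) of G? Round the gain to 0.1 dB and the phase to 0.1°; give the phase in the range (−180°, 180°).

Substitute s = j50:
Numerator: 1000(j50) + 8000 = 8000 + j50000
Denominator: (j50) + 25 = 25 + j50
|N| = √(8000² + 50000²) ≈ 50636, ∠N ≈ 80.91°
|D| = √(25² + 50²) ≈ 55.902, ∠D ≈ 63.43°
|G| = 50636 / 55.902 ≈ 905.8
Gain = 20 log₁₀(905.8) ≈ 59.14 dB
∠G = 80.91° − 63.43° = 17.48°

59.1 dB, 17.5°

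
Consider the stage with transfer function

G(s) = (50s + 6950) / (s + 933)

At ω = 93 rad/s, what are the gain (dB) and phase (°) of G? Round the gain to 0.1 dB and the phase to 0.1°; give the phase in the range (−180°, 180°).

19.0 dB, 28.1°

Substitute s = j93:
Numerator: 50(j93) + 6950 = 6950 + j4650
Denominator: (j93) + 933 = 933 + j93
|N| = √(6950² + 4650²) ≈ 8362.1, ∠N ≈ 33.79°
|D| = √(933² + 93²) ≈ 937.62, ∠D ≈ 5.69°
|G| = 8362.1 / 937.62 ≈ 8.9184
Gain = 20 log₁₀(8.9184) ≈ 19.01 dB
∠G = 33.79° − 5.69° = 28.10°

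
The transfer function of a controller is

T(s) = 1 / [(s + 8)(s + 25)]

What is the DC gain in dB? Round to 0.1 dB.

T(0) = 1 / (8·25) = 0.005
20 log₁₀(0.005) ≈ -46.02 dB

-46.0 dB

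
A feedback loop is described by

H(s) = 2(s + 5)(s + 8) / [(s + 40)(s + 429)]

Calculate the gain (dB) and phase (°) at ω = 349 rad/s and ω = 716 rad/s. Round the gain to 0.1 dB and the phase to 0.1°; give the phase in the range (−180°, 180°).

At s = jω = j349:
zero (s+5): 5 + j349 → |·| = √(5²+349²) = √121826 ≈ 349.04, ∠ = arctan(349/5) ≈ 89.18°
zero (s+8): 8 + j349 → |·| = √(8²+349²) = √121865 ≈ 349.09, ∠ = arctan(349/8) ≈ 88.69°
pole (s+40): 40 + j349 → |·| = √(40²+349²) = √123401 ≈ 351.28, ∠ = arctan(349/40) ≈ 83.46°
pole (s+429): 429 + j349 → |·| = √(429²+349²) = √305842 ≈ 553.03, ∠ = arctan(349/429) ≈ 39.13°
|H| = 2 · 1.2185e+05 / 1.9427e+05 ≈ 1.2544
Gain = 20 log₁₀(1.2544) ≈ 1.97 dB
∠H = 177.87° − 122.59° = 55.28°

At s = jω = j716:
zero (s+5): 5 + j716 → |·| = √(5²+716²) = √512681 ≈ 716.02, ∠ = arctan(716/5) ≈ 89.60°
zero (s+8): 8 + j716 → |·| = √(8²+716²) = √512720 ≈ 716.04, ∠ = arctan(716/8) ≈ 89.36°
pole (s+40): 40 + j716 → |·| = √(40²+716²) = √514256 ≈ 717.12, ∠ = arctan(716/40) ≈ 86.80°
pole (s+429): 429 + j716 → |·| = √(429²+716²) = √696697 ≈ 834.68, ∠ = arctan(716/429) ≈ 59.07°
|H| = 2 · 5.127e+05 / 5.9857e+05 ≈ 1.7131
Gain = 20 log₁₀(1.7131) ≈ 4.68 dB
∠H = 178.96° − 145.87° = 33.09°

ω = 349: 2.0 dB, 55.3°; ω = 716: 4.7 dB, 33.1°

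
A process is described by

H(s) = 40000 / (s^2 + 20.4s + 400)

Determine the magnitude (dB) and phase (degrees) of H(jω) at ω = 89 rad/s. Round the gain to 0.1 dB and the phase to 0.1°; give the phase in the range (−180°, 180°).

At s = jω = j89:
quadratic: (j89)² + 20.4·j89 + 400 = -7521 + j1815.6 → |·| ≈ 7737, ∠ ≈ 166.43°
|H| = 40000 / 7737 ≈ 5.17
Gain = 20 log₁₀(5.17) ≈ 14.27 dB
∠H = 0.00° − 166.43° = -166.43°

14.3 dB, -166.4°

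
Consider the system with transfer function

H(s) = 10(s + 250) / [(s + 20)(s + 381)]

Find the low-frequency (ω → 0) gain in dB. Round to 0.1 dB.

H(0) = 10·250 / (20·381) ≈ 0.32808
20 log₁₀(0.32808) ≈ -9.68 dB

-9.7 dB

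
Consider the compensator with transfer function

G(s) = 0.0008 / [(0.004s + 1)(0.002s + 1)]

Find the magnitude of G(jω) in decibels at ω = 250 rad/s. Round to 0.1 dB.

-65.9 dB

At ω = 250 rad/s:
pole (1 + j250·0.004) = 1 + j1 → |·| ≈ 1.4142, ∠ ≈ 45.00°
pole (1 + j250·0.002) = 1 + j0.5 → |·| ≈ 1.118, ∠ ≈ 26.57°
|G| = 0.0008 · 1 / (1.4142 · 1.118) ≈ 0.00050598
Gain = 20 log₁₀(0.00050598) ≈ -65.92 dB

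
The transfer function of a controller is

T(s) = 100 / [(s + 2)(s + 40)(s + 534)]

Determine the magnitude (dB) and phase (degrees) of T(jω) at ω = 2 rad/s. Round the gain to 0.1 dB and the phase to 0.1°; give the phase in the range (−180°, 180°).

At s = jω = j2:
pole (s+2): 2 + j2 → |·| = √(2²+2²) = √8 ≈ 2.8284, ∠ = arctan(2/2) ≈ 45.00°
pole (s+40): 40 + j2 → |·| = √(40²+2²) = √1604 ≈ 40.05, ∠ = arctan(2/40) ≈ 2.86°
pole (s+534): 534 + j2 → |·| = √(534²+2²) = √285160 ≈ 534, ∠ = arctan(2/534) ≈ 0.21°
|T| = 100 / 60490 ≈ 0.0016532
Gain = 20 log₁₀(0.0016532) ≈ -55.63 dB
∠T = 0.00° − 48.07° = -48.07°

-55.6 dB, -48.1°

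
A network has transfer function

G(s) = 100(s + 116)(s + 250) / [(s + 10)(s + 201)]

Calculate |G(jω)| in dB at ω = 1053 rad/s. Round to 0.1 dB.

At s = jω = j1053:
zero (s+116): 116 + j1053 → |·| = √(116²+1053²) = √1122265 ≈ 1059.4, ∠ = arctan(1053/116) ≈ 83.71°
zero (s+250): 250 + j1053 → |·| = √(250²+1053²) = √1171309 ≈ 1082.3, ∠ = arctan(1053/250) ≈ 76.64°
pole (s+10): 10 + j1053 → |·| = √(10²+1053²) = √1108909 ≈ 1053, ∠ = arctan(1053/10) ≈ 89.46°
pole (s+201): 201 + j1053 → |·| = √(201²+1053²) = √1149210 ≈ 1072, ∠ = arctan(1053/201) ≈ 79.19°
|G| = 100 · 1.1466e+06 / 1.1288e+06 ≈ 101.58
Gain = 20 log₁₀(101.58) ≈ 40.14 dB

40.1 dB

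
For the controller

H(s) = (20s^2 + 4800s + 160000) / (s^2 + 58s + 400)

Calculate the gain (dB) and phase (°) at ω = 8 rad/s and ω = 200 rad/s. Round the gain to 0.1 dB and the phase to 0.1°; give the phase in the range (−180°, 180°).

ω = 8: 49.1 dB, -40.5°; ω = 200: 28.9 dB, -40.0°

Substitute s = j8:
Numerator: 20(j8)^2 + 4800(j8) + 160000 = 158720 + j38400
Denominator: (j8)^2 + 58(j8) + 400 = 336 + j464
|N| = √(158720² + 38400²) ≈ 1.633e+05, ∠N ≈ 13.60°
|D| = √(336² + 464²) ≈ 572.88, ∠D ≈ 54.09°
|H| = 1.633e+05 / 572.88 ≈ 285.05
Gain = 20 log₁₀(285.05) ≈ 49.10 dB
∠H = 13.60° − 54.09° = -40.49°

Substitute s = j200:
Numerator: 20(j200)^2 + 4800(j200) + 160000 = -640000 + j960000
Denominator: (j200)^2 + 58(j200) + 400 = -39600 + j11600
|N| = √(640000² + 960000²) ≈ 1.1538e+06, ∠N ≈ 123.69°
|D| = √(39600² + 11600²) ≈ 41264, ∠D ≈ 163.67°
|H| = 1.1538e+06 / 41264 ≈ 27.961
Gain = 20 log₁₀(27.961) ≈ 28.93 dB
∠H = 123.69° − 163.67° = -39.98°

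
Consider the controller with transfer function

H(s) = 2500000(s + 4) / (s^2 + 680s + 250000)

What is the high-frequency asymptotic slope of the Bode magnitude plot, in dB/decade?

-20 dB/decade

Each pole contributes −20 dB/decade at high frequency; each zero contributes +20 dB/decade.
Net: 1 zero(s) − 2 pole(s) → -20 dB/decade.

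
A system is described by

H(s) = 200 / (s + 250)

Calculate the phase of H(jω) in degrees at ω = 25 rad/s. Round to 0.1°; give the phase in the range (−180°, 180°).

Substitute s = j25:
Numerator: 200 = 200 + j0
Denominator: (j25) + 250 = 250 + j25
|N| = √(200² + 0²) ≈ 200, ∠N ≈ 0.00°
|D| = √(250² + 25²) ≈ 251.25, ∠D ≈ 5.71°
∠H = 0.00° − 5.71° = -5.71°

-5.7°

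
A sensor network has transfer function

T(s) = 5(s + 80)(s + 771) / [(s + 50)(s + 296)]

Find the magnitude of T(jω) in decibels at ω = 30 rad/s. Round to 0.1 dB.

25.6 dB

At s = jω = j30:
zero (s+80): 80 + j30 → |·| = √(80²+30²) = √7300 ≈ 85.44, ∠ = arctan(30/80) ≈ 20.56°
zero (s+771): 771 + j30 → |·| = √(771²+30²) = √595341 ≈ 771.58, ∠ = arctan(30/771) ≈ 2.23°
pole (s+50): 50 + j30 → |·| = √(50²+30²) = √3400 ≈ 58.31, ∠ = arctan(30/50) ≈ 30.96°
pole (s+296): 296 + j30 → |·| = √(296²+30²) = √88516 ≈ 297.52, ∠ = arctan(30/296) ≈ 5.79°
|T| = 5 · 65924 / 17348 ≈ 19
Gain = 20 log₁₀(19) ≈ 25.58 dB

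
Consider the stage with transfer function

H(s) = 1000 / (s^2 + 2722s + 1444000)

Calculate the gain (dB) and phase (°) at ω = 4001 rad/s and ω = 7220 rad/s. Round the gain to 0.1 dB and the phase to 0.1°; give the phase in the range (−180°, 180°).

Substitute s = j4001:
Numerator: 1000 = 1000 + j0
Denominator: (j4001)^2 + 2722(j4001) + 1444000 = -14564001 + j10890722
|N| = √(1000² + 0²) ≈ 1000, ∠N ≈ 0.00°
|D| = √(14564001² + 10890722²) ≈ 1.8186e+07, ∠D ≈ 143.21°
|H| = 1000 / 1.8186e+07 ≈ 5.4987e-05
Gain = 20 log₁₀(5.4987e-05) ≈ -85.19 dB
∠H = 0.00° − 143.21° = -143.21°

Substitute s = j7220:
Numerator: 1000 = 1000 + j0
Denominator: (j7220)^2 + 2722(j7220) + 1444000 = -50684400 + j19652840
|N| = √(1000² + 0²) ≈ 1000, ∠N ≈ 0.00°
|D| = √(50684400² + 19652840²) ≈ 5.4361e+07, ∠D ≈ 158.81°
|H| = 1000 / 5.4361e+07 ≈ 1.8396e-05
Gain = 20 log₁₀(1.8396e-05) ≈ -94.71 dB
∠H = 0.00° − 158.81° = -158.81°

ω = 4001: -85.2 dB, -143.2°; ω = 7220: -94.7 dB, -158.8°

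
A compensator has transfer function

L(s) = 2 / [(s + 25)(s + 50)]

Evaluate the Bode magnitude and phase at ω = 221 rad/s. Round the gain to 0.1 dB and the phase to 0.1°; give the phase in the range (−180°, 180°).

At s = jω = j221:
pole (s+25): 25 + j221 → |·| = √(25²+221²) = √49466 ≈ 222.41, ∠ = arctan(221/25) ≈ 83.55°
pole (s+50): 50 + j221 → |·| = √(50²+221²) = √51341 ≈ 226.59, ∠ = arctan(221/50) ≈ 77.25°
|L| = 2 / 50396 ≈ 3.9686e-05
Gain = 20 log₁₀(3.9686e-05) ≈ -88.03 dB
∠L = 0.00° − 160.80° = -160.80°

-88.0 dB, -160.8°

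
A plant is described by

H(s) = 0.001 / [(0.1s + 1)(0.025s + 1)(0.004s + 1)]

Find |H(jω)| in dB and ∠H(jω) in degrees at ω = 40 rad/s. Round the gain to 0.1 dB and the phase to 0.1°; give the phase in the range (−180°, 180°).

-75.4 dB, -130.1°

At ω = 40 rad/s:
pole (1 + j40·0.1) = 1 + j4 → |·| ≈ 4.1231, ∠ ≈ 75.96°
pole (1 + j40·0.025) = 1 + j1 → |·| ≈ 1.4142, ∠ ≈ 45.00°
pole (1 + j40·0.004) = 1 + j0.16 → |·| ≈ 1.0127, ∠ ≈ 9.09°
|H| = 0.001 · 1 / (4.1231 · 1.4142 · 1.0127) ≈ 0.00016935
Gain = 20 log₁₀(0.00016935) ≈ -75.42 dB
∠H = (0°) − (75.96° + 45.00° + 9.09°) = -130.05°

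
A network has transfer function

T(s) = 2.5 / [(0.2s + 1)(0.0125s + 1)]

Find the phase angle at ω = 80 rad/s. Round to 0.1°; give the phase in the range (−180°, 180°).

-131.4°

At ω = 80 rad/s:
pole (1 + j80·0.2) = 1 + j16 → |·| ≈ 16.031, ∠ ≈ 86.42°
pole (1 + j80·0.0125) = 1 + j1 → |·| ≈ 1.4142, ∠ ≈ 45.00°
∠T = (0°) − (86.42° + 45.00°) = -131.42°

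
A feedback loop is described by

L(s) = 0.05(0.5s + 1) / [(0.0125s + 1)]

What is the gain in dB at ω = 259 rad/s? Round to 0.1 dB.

5.6 dB

At ω = 259 rad/s:
zero (1 + j259·0.5) = 1 + j129.5 → |·| ≈ 129.5, ∠ ≈ 89.56°
pole (1 + j259·0.0125) = 1 + j3.2375 → |·| ≈ 3.3884, ∠ ≈ 72.84°
|L| = 0.05 · 129.5 / (3.3884) ≈ 1.9109
Gain = 20 log₁₀(1.9109) ≈ 5.62 dB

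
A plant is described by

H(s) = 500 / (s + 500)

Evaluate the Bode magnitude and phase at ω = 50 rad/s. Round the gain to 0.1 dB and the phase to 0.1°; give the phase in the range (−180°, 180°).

Substitute s = j50:
Numerator: 500 = 500 + j0
Denominator: (j50) + 500 = 500 + j50
|N| = √(500² + 0²) ≈ 500, ∠N ≈ 0.00°
|D| = √(500² + 50²) ≈ 502.49, ∠D ≈ 5.71°
|H| = 500 / 502.49 ≈ 0.99504
Gain = 20 log₁₀(0.99504) ≈ -0.04 dB
∠H = 0.00° − 5.71° = -5.71°

-0.0 dB, -5.7°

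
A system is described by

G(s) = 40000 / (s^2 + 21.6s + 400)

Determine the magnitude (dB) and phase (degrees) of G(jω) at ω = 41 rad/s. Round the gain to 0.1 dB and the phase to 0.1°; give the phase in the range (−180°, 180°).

28.2 dB, -145.3°

At s = jω = j41:
quadratic: (j41)² + 21.6·j41 + 400 = -1281 + j885.6 → |·| ≈ 1557.3, ∠ ≈ 145.34°
|G| = 40000 / 1557.3 ≈ 25.685
Gain = 20 log₁₀(25.685) ≈ 28.19 dB
∠G = 0.00° − 145.34° = -145.34°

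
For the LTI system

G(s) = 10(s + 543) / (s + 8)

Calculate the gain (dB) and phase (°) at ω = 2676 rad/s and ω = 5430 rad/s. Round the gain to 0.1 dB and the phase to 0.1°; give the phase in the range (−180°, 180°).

At s = jω = j2676:
zero (s+543): 543 + j2676 → |·| = √(543²+2676²) = √7455825 ≈ 2730.5, ∠ = arctan(2676/543) ≈ 78.53°
pole (s+8): 8 + j2676 → |·| = √(8²+2676²) = √7161040 ≈ 2676, ∠ = arctan(2676/8) ≈ 89.83°
|G| = 10 · 2730.5 / 2676 ≈ 10.204
Gain = 20 log₁₀(10.204) ≈ 20.18 dB
∠G = 78.53° − 89.83° = -11.30°

At s = jω = j5430:
zero (s+543): 543 + j5430 → |·| = √(543²+5430²) = √29779749 ≈ 5457.1, ∠ = arctan(5430/543) ≈ 84.29°
pole (s+8): 8 + j5430 → |·| = √(8²+5430²) = √29484964 ≈ 5430, ∠ = arctan(5430/8) ≈ 89.92°
|G| = 10 · 5457.1 / 5430 ≈ 10.05
Gain = 20 log₁₀(10.05) ≈ 20.04 dB
∠G = 84.29° − 89.92° = -5.63°

ω = 2676: 20.2 dB, -11.3°; ω = 5430: 20.0 dB, -5.6°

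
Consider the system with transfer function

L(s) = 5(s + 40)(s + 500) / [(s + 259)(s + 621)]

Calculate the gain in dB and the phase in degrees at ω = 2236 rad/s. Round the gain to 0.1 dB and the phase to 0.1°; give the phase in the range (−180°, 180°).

At s = jω = j2236:
zero (s+40): 40 + j2236 → |·| = √(40²+2236²) = √5001296 ≈ 2236.4, ∠ = arctan(2236/40) ≈ 88.98°
zero (s+500): 500 + j2236 → |·| = √(500²+2236²) = √5249696 ≈ 2291.2, ∠ = arctan(2236/500) ≈ 77.40°
pole (s+259): 259 + j2236 → |·| = √(259²+2236²) = √5066777 ≈ 2251, ∠ = arctan(2236/259) ≈ 83.39°
pole (s+621): 621 + j2236 → |·| = √(621²+2236²) = √5385337 ≈ 2320.6, ∠ = arctan(2236/621) ≈ 74.48°
|L| = 5 · 5.124e+06 / 5.2237e+06 ≈ 4.9046
Gain = 20 log₁₀(4.9046) ≈ 13.81 dB
∠L = 166.38° − 157.87° = 8.51°

13.8 dB, 8.5°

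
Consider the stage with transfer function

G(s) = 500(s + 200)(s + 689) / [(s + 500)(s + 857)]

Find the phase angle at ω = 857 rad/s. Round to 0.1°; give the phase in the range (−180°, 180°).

23.3°

At s = jω = j857:
zero (s+200): 200 + j857 → |·| = √(200²+857²) = √774449 ≈ 880.03, ∠ = arctan(857/200) ≈ 76.86°
zero (s+689): 689 + j857 → |·| = √(689²+857²) = √1209170 ≈ 1099.6, ∠ = arctan(857/689) ≈ 51.20°
pole (s+500): 500 + j857 → |·| = √(500²+857²) = √984449 ≈ 992.19, ∠ = arctan(857/500) ≈ 59.74°
pole (s+857): 857 + j857 → |·| = √(857²+857²) = √1468898 ≈ 1212, ∠ = arctan(857/857) ≈ 45.00°
∠G = 128.06° − 104.74° = 23.32°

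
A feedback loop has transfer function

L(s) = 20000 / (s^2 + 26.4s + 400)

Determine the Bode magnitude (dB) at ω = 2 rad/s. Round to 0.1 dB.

At s = jω = j2:
quadratic: (j2)² + 26.4·j2 + 400 = 396 + j52.8 → |·| ≈ 399.5, ∠ ≈ 7.59°
|L| = 20000 / 399.5 ≈ 50.063
Gain = 20 log₁₀(50.063) ≈ 33.99 dB

34.0 dB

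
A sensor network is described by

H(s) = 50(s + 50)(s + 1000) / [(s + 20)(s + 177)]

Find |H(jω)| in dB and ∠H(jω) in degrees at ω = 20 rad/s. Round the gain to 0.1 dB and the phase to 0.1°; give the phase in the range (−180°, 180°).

At s = jω = j20:
zero (s+50): 50 + j20 → |·| = √(50²+20²) = √2900 ≈ 53.852, ∠ = arctan(20/50) ≈ 21.80°
zero (s+1000): 1000 + j20 → |·| = √(1000²+20²) = √1000400 ≈ 1000.2, ∠ = arctan(20/1000) ≈ 1.15°
pole (s+20): 20 + j20 → |·| = √(20²+20²) = √800 ≈ 28.284, ∠ = arctan(20/20) ≈ 45.00°
pole (s+177): 177 + j20 → |·| = √(177²+20²) = √31729 ≈ 178.13, ∠ = arctan(20/177) ≈ 6.45°
|H| = 50 · 53863 / 5038.2 ≈ 534.55
Gain = 20 log₁₀(534.55) ≈ 54.56 dB
∠H = 22.95° − 51.45° = -28.50°

54.6 dB, -28.5°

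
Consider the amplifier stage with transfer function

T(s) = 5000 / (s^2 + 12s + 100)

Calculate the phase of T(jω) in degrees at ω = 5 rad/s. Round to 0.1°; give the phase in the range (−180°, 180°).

At s = jω = j5:
quadratic: (j5)² + 12·j5 + 100 = 75 + j60 → |·| ≈ 96.047, ∠ ≈ 38.66°
∠T = 0.00° − 38.66° = -38.66°

-38.7°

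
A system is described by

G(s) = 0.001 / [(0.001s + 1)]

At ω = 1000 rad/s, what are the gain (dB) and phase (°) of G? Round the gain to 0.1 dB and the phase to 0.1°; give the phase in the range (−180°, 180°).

At ω = 1000 rad/s:
pole (1 + j1000·0.001) = 1 + j1 → |·| ≈ 1.4142, ∠ ≈ 45.00°
|G| = 0.001 · 1 / (1.4142) ≈ 0.00070711
Gain = 20 log₁₀(0.00070711) ≈ -63.01 dB
∠G = (0°) − (45.00°) = -45.00°

-63.0 dB, -45.0°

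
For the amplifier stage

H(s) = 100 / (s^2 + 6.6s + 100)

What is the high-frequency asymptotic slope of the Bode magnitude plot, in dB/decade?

Each pole contributes −20 dB/decade at high frequency; each zero contributes +20 dB/decade.
Net: 0 zero(s) − 2 pole(s) → -40 dB/decade.

-40 dB/decade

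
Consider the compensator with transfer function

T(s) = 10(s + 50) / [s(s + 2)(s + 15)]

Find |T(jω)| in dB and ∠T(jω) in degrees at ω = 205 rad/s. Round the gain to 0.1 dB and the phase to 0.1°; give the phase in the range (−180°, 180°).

At s = jω = j205:
zero (s+50): 50 + j205 → |·| = √(50²+205²) = √44525 ≈ 211.01, ∠ = arctan(205/50) ≈ 76.29°
pole (s+2): 2 + j205 → |·| = √(2²+205²) = √42029 ≈ 205.01, ∠ = arctan(205/2) ≈ 89.44°
pole (s+15): 15 + j205 → |·| = √(15²+205²) = √42250 ≈ 205.55, ∠ = arctan(205/15) ≈ 85.82°
pole at origin: |s| = 205, ∠ = 90.00° (in denominator)
|T| = 10 · 211.01 / 8.6387e+06 ≈ 0.00024426
Gain = 20 log₁₀(0.00024426) ≈ -72.24 dB
∠T = 76.29° − 265.26° = -188.97° ≡ 171.03° (principal value)

-72.2 dB, 171.0°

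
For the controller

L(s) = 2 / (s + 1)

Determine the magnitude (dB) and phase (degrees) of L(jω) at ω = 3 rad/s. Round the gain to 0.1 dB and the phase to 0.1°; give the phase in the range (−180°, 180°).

-4.0 dB, -71.6°

At s = jω = j3:
pole (s+1): 1 + j3 → |·| = √(1²+3²) = √10 ≈ 3.1623, ∠ = arctan(3/1) ≈ 71.57°
|L| = 2 / 3.1623 ≈ 0.63245
Gain = 20 log₁₀(0.63245) ≈ -3.98 dB
∠L = 0.00° − 71.57° = -71.57°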